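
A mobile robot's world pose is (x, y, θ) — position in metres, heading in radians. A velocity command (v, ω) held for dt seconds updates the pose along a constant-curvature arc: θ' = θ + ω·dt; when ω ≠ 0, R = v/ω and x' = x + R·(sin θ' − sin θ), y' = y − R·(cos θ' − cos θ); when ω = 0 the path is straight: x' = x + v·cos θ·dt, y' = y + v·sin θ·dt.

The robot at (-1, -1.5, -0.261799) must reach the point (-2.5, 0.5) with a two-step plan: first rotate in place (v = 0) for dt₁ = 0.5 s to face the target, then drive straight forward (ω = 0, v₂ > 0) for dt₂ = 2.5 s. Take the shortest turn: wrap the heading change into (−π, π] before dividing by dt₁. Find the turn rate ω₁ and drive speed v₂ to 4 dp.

heading to target = atan2(0.5−-1.5, -2.5−-1) = 2.2143
Δθ = wrap(2.2143 − -0.2618) = 2.4761; ω₁ = Δθ/dt₁ = 4.9522
distance = √((-2.5−-1)² + (0.5−-1.5)²) = 2.5000; v₂ = distance/dt₂ = 1.0000

ω₁ = 4.9522, v₂ = 1.0000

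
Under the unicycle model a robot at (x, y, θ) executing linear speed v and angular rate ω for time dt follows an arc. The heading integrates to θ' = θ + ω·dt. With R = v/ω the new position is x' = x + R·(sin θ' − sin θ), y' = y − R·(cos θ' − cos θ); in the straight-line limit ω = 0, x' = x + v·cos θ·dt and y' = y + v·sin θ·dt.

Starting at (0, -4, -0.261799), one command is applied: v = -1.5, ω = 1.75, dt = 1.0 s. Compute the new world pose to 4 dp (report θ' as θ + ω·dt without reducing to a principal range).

(-1.0761, -4.7572, 1.4882)

θ' = -0.2618 + 1.75·1.0 = 1.4882
R = v/ω = -1.5/1.75 = -0.8571
x' = 0 + -0.8571·(sin 1.4882 − sin -0.2618) = -1.0761
y' = -4 − -0.8571·(cos 1.4882 − cos -0.2618) = -4.7572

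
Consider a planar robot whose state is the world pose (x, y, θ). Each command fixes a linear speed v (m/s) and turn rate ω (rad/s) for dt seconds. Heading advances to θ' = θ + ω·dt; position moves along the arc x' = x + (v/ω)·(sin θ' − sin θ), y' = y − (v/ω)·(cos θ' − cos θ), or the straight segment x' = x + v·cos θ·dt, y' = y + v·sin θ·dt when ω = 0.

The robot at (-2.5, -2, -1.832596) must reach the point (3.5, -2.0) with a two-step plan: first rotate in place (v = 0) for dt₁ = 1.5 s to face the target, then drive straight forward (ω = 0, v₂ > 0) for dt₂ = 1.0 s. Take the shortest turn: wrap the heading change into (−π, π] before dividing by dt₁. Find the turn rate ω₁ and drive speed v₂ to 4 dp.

heading to target = atan2(-2−-2, 3.5−-2.5) = 0.0000
Δθ = wrap(0.0000 − -1.8326) = 1.8326; ω₁ = Δθ/dt₁ = 1.2217
distance = √((3.5−-2.5)² + (-2−-2)²) = 6.0000; v₂ = distance/dt₂ = 6.0000

ω₁ = 1.2217, v₂ = 6.0000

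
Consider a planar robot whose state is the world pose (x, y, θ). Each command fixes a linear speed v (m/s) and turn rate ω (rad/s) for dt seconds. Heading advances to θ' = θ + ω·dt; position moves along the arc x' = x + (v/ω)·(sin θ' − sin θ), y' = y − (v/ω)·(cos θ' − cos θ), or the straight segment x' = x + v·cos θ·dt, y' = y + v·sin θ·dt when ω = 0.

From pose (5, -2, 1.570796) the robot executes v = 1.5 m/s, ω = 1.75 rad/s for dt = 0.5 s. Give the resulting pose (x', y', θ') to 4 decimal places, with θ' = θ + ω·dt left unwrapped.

(4.6923, -1.3421, 2.4458)

θ' = 1.5708 + 1.75·0.5 = 2.4458
R = v/ω = 1.5/1.75 = 0.8571
x' = 5 + 0.8571·(sin 2.4458 − sin 1.5708) = 4.6923
y' = -2 − 0.8571·(cos 2.4458 − cos 1.5708) = -1.3421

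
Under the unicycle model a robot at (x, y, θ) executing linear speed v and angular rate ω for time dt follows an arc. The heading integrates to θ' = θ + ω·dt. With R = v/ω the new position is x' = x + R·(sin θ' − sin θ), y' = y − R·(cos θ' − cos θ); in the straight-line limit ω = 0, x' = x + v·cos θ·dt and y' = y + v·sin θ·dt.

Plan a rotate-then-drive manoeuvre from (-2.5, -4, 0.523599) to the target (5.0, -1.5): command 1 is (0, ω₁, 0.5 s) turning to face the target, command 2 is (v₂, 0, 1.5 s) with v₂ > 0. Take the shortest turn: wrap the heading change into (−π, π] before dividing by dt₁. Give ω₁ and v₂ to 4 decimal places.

heading to target = atan2(-1.5−-4, 5−-2.5) = 0.3218
Δθ = wrap(0.3218 − 0.5236) = -0.2018; ω₁ = Δθ/dt₁ = -0.4037
distance = √((5−-2.5)² + (-1.5−-4)²) = 7.9057; v₂ = distance/dt₂ = 5.2705

ω₁ = -0.4037, v₂ = 5.2705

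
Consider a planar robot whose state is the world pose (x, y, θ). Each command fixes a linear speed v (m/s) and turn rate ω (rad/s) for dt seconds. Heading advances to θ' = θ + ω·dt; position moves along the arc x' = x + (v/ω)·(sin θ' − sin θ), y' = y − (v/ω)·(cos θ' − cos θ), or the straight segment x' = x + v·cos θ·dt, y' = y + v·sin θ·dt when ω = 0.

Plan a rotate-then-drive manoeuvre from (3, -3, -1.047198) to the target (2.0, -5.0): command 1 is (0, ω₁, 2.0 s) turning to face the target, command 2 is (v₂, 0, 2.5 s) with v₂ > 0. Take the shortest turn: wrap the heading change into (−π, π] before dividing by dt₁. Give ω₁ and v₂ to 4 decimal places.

heading to target = atan2(-5−-3, 2−3) = -2.0344
Δθ = wrap(-2.0344 − -1.0472) = -0.9872; ω₁ = Δθ/dt₁ = -0.4936
distance = √((2−3)² + (-5−-3)²) = 2.2361; v₂ = distance/dt₂ = 0.8944

ω₁ = -0.4936, v₂ = 0.8944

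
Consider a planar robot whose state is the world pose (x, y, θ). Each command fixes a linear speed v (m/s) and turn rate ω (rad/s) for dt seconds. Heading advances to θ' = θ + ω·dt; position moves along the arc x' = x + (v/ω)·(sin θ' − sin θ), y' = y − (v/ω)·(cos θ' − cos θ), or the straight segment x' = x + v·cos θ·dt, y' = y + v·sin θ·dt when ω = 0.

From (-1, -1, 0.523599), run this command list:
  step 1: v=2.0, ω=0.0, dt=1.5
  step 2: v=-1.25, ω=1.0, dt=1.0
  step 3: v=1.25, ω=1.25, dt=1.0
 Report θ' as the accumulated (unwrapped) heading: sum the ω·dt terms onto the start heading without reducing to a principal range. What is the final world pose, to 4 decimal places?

step 1: θ'=0.5236 (straight) → pose (1.5981, 0.5000, 0.5236)
step 2: θ'=1.5236 (R=-1.2500) → pose (0.9745, -0.5236, 1.5236)
step 3: θ'=2.7736 (R=1.0000) → pose (0.3353, 0.4567, 2.7736)

(0.3353, 0.4567, 2.7736)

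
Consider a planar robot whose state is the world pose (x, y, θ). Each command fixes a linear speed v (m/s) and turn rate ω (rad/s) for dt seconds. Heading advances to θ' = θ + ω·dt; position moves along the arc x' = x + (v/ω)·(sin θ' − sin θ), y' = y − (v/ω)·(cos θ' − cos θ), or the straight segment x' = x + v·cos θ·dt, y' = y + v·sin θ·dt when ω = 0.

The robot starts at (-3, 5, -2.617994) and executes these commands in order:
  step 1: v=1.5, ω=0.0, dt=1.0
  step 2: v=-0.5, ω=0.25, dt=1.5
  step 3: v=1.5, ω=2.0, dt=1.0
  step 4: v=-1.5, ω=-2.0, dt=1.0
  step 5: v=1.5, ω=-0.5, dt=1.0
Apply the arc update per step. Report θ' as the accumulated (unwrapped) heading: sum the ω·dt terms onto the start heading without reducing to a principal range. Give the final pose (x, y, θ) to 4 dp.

step 1: θ'=-2.6180 (straight) → pose (-4.2990, 4.2500, -2.6180)
step 2: θ'=-2.2430 (R=-2.0000) → pose (-3.7341, 4.7366, -2.2430)
step 3: θ'=-0.2430 (R=0.7500) → pose (-3.3277, 3.5416, -0.2430)
step 4: θ'=-2.2430 (R=0.7500) → pose (-3.7341, 4.7366, -2.2430)
step 5: θ'=-2.7430 (R=-3.0000) → pose (-4.9171, 3.8399, -2.7430)

(-4.9171, 3.8399, -2.7430)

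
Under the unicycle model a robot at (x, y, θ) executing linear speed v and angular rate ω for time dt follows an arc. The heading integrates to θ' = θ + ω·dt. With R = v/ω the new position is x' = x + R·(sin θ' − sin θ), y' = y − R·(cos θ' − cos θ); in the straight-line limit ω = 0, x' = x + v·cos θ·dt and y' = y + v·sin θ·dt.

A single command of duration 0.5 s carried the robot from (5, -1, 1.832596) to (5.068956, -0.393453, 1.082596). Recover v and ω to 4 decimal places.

v = 1.2500, ω = -1.5000

Δθ = 1.082596 − 1.832596 = -0.750000
ω = Δθ/dt = -0.750000/0.5 = -1.5000
R = −Δy/(cos θ' − cos θ) = -0.8333
v = R·ω = -0.8333·-1.5000 = 1.2500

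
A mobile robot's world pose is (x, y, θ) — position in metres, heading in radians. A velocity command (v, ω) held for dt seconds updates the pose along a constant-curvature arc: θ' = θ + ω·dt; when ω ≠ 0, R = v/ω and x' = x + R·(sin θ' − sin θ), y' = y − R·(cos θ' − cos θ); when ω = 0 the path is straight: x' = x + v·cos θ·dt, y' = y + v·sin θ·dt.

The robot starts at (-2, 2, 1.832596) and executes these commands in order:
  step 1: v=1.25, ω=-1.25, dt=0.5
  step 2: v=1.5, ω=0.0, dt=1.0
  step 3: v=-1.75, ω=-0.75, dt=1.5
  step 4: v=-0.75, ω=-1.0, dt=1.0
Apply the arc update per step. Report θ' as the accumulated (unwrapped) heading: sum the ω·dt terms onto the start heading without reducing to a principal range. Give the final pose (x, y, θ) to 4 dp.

(-4.0819, 2.8113, -0.9174)

step 1: θ'=1.2076 (R=-1.0000) → pose (-1.9688, 2.6141, 1.2076)
step 2: θ'=1.2076 (straight) → pose (-1.4359, 4.0162, 1.2076)
step 3: θ'=0.0826 (R=2.3333) → pose (-3.4246, 2.5198, 0.0826)
step 4: θ'=-0.9174 (R=0.7500) → pose (-4.0819, 2.8113, -0.9174)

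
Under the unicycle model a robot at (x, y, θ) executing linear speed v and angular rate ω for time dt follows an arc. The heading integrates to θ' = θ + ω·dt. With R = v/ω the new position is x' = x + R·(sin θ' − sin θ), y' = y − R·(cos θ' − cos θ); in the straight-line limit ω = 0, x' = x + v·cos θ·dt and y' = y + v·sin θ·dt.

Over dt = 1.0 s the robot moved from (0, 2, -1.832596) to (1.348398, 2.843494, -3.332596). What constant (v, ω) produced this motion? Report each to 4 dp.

v = -1.7500, ω = -1.5000

Δθ = -3.332596 − -1.832596 = -1.500000
ω = Δθ/dt = -1.500000/1.0 = -1.5000
R = Δx/(sin θ' − sin θ) = 1.1667
v = R·ω = 1.1667·-1.5000 = -1.7500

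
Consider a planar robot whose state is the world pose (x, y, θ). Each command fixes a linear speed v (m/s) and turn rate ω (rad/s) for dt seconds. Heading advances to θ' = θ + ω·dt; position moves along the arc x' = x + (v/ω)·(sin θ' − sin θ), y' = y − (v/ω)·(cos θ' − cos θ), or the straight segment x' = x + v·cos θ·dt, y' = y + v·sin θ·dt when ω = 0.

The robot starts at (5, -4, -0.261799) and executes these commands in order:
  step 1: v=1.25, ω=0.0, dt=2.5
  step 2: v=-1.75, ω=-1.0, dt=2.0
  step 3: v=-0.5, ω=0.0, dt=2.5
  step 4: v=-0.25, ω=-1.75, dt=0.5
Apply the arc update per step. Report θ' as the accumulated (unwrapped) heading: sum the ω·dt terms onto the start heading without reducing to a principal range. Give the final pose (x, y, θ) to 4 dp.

step 1: θ'=-0.2618 (straight) → pose (8.0185, -4.8088, -0.2618)
step 2: θ'=-2.2618 (R=1.7500) → pose (7.1229, -2.0031, -2.2618)
step 3: θ'=-2.2618 (straight) → pose (7.9195, -1.0399, -2.2618)
step 4: θ'=-3.1368 (R=0.1429) → pose (8.0289, -0.9881, -3.1368)

(8.0289, -0.9881, -3.1368)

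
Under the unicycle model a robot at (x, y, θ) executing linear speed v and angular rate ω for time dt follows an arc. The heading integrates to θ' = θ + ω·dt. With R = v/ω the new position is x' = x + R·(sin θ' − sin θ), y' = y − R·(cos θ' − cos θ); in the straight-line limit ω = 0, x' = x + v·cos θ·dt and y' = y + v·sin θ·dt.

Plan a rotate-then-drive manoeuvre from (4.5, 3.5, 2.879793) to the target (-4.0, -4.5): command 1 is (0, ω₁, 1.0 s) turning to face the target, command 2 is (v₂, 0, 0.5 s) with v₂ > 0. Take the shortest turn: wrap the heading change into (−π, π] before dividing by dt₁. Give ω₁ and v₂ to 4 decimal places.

heading to target = atan2(-4.5−3.5, -4−4.5) = -2.3865
Δθ = wrap(-2.3865 − 2.8798) = 1.0169; ω₁ = Δθ/dt₁ = 1.0169
distance = √((-4−4.5)² + (-4.5−3.5)²) = 11.6726; v₂ = distance/dt₂ = 23.3452

ω₁ = 1.0169, v₂ = 23.3452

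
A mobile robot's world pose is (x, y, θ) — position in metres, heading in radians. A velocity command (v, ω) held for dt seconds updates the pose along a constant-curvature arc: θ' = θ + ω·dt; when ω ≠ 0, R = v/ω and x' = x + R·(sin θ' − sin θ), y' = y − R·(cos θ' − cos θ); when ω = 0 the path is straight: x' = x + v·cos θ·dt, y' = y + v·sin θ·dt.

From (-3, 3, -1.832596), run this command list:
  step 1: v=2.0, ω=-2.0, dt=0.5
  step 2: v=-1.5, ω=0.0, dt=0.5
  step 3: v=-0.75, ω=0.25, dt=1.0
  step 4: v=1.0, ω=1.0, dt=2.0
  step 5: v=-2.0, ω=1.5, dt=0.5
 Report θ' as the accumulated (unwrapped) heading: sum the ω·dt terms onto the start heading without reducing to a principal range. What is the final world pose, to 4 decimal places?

(-3.2443, 1.3673, 0.1674)

step 1: θ'=-2.8326 (R=-1.0000) → pose (-3.6618, 2.3062, -2.8326)
step 2: θ'=-2.8326 (straight) → pose (-2.9473, 2.5343, -2.8326)
step 3: θ'=-2.5826 (R=-3.0000) → pose (-2.2686, 2.8488, -2.5826)
step 4: θ'=-0.5826 (R=1.0000) → pose (-2.2885, 1.1660, -0.5826)
step 5: θ'=0.1674 (R=-1.3333) → pose (-3.2443, 1.3673, 0.1674)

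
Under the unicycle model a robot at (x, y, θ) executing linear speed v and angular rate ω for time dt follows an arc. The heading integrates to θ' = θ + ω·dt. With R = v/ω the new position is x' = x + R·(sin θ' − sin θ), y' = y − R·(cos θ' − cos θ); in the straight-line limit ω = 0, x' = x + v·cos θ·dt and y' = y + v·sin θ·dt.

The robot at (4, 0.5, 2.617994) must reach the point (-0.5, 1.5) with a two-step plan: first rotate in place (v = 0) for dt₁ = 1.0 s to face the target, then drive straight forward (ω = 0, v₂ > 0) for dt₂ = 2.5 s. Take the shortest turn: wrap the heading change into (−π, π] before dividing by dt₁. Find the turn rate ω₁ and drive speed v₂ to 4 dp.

heading to target = atan2(1.5−0.5, -0.5−4) = 2.9229
Δθ = wrap(2.9229 − 2.6180) = 0.3049; ω₁ = Δθ/dt₁ = 0.3049
distance = √((-0.5−4)² + (1.5−0.5)²) = 4.6098; v₂ = distance/dt₂ = 1.8439

ω₁ = 0.3049, v₂ = 1.8439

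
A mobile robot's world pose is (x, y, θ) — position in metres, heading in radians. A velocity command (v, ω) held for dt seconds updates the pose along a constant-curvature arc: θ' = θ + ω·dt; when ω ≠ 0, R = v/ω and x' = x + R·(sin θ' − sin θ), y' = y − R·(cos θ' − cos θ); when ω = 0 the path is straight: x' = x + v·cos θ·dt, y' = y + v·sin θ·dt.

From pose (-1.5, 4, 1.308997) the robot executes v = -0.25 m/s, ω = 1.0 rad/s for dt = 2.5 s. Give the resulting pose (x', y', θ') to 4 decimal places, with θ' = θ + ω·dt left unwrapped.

θ' = 1.3090 + 1.0·2.5 = 3.8090
R = v/ω = -0.25/1.0 = -0.2500
x' = -1.5 + -0.2500·(sin 3.8090 − sin 1.3090) = -1.1038
y' = 4 − -0.2500·(cos 3.8090 − cos 1.3090) = 3.7389

(-1.1038, 3.7389, 3.8090)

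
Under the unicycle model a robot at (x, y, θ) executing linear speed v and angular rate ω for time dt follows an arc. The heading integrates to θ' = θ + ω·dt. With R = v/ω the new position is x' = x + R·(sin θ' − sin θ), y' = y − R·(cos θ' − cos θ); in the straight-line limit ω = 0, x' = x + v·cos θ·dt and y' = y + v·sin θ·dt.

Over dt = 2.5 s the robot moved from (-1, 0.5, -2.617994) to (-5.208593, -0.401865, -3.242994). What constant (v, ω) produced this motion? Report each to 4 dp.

v = 1.7500, ω = -0.2500

Δθ = -3.242994 − -2.617994 = -0.625000
ω = Δθ/dt = -0.625000/2.5 = -0.2500
R = Δx/(sin θ' − sin θ) = -7.0000
v = R·ω = -7.0000·-0.2500 = 1.7500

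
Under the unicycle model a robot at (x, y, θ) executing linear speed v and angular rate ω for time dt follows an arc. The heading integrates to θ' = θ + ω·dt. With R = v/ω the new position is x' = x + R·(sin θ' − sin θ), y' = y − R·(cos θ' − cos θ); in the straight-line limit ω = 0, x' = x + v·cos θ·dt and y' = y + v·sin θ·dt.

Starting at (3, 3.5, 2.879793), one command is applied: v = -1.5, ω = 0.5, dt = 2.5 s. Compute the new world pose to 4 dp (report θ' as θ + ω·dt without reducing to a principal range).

(6.2816, 4.7472, 4.1298)

θ' = 2.8798 + 0.5·2.5 = 4.1298
R = v/ω = -1.5/0.5 = -3.0000
x' = 3 + -3.0000·(sin 4.1298 − sin 2.8798) = 6.2816
y' = 3.5 − -3.0000·(cos 4.1298 − cos 2.8798) = 4.7472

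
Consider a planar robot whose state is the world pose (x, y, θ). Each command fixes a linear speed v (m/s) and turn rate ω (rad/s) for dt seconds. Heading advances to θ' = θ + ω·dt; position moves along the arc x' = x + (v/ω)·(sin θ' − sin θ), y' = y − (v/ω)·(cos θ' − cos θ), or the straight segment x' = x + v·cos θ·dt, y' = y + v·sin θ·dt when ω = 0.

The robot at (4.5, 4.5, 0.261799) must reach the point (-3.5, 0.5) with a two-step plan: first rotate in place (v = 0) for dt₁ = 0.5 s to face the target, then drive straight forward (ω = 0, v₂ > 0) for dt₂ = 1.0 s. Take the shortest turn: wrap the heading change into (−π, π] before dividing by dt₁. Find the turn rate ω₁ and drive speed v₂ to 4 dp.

heading to target = atan2(0.5−4.5, -3.5−4.5) = -2.6779
Δθ = wrap(-2.6779 − 0.2618) = -2.9397; ω₁ = Δθ/dt₁ = -5.8795
distance = √((-3.5−4.5)² + (0.5−4.5)²) = 8.9443; v₂ = distance/dt₂ = 8.9443

ω₁ = -5.8795, v₂ = 8.9443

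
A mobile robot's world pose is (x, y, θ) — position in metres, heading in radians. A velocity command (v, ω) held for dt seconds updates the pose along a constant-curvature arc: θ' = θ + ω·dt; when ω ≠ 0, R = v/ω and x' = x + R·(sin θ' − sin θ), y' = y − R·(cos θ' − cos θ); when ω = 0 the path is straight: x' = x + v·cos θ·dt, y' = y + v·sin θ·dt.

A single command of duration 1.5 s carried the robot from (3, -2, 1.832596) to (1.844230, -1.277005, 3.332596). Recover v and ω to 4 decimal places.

Δθ = 3.332596 − 1.832596 = 1.500000
ω = Δθ/dt = 1.500000/1.5 = 1.0000
R = Δx/(sin θ' − sin θ) = 1.0000
v = R·ω = 1.0000·1.0000 = 1.0000

v = 1.0000, ω = 1.0000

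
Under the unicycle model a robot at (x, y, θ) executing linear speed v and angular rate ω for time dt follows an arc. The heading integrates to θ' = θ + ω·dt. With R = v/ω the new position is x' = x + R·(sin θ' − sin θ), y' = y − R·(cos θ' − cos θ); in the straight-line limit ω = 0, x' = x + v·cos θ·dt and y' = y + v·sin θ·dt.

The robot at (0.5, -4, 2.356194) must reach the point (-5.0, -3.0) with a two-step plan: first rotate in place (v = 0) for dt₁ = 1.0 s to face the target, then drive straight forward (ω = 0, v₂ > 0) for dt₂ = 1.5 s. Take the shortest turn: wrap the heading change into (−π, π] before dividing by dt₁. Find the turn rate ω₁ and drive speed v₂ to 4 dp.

heading to target = atan2(-3−-4, -5−0.5) = 2.9617
Δθ = wrap(2.9617 − 2.3562) = 0.6055; ω₁ = Δθ/dt₁ = 0.6055
distance = √((-5−0.5)² + (-3−-4)²) = 5.5902; v₂ = distance/dt₂ = 3.7268

ω₁ = 0.6055, v₂ = 3.7268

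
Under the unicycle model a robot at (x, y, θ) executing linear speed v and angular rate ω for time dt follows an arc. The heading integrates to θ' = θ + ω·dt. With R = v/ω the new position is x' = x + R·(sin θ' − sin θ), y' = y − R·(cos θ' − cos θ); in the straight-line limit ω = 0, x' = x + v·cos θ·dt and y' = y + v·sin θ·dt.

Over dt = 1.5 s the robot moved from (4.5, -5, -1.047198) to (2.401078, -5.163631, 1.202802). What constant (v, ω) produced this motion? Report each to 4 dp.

Δθ = 1.202802 − -1.047198 = 2.250000
ω = Δθ/dt = 2.250000/1.5 = 1.5000
R = Δx/(sin θ' − sin θ) = -1.1667
v = R·ω = -1.1667·1.5000 = -1.7500

v = -1.7500, ω = 1.5000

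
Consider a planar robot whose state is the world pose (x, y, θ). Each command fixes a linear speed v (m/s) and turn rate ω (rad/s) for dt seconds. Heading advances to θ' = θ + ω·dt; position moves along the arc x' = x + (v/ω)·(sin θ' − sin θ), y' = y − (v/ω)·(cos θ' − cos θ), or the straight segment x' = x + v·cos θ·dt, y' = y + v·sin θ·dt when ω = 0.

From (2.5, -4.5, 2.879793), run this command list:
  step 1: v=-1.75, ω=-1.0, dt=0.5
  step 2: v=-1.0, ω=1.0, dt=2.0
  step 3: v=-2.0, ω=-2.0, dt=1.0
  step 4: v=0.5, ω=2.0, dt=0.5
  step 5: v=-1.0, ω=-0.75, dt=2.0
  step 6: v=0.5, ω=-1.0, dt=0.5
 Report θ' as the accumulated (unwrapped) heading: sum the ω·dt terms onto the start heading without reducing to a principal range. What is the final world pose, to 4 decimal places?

(7.8645, -4.7111, 1.3798)

step 1: θ'=2.3798 (R=1.7500) → pose (3.2550, -4.9241, 2.3798)
step 2: θ'=4.3798 (R=-1.0000) → pose (4.8904, -4.5270, 4.3798)
step 3: θ'=2.3798 (R=1.0000) → pose (6.5258, -4.1299, 2.3798)
step 4: θ'=3.3798 (R=0.2500) → pose (6.2943, -4.0678, 3.3798)
step 5: θ'=1.8798 (R=1.3333) → pose (7.8791, -4.9581, 1.8798)
step 6: θ'=1.3798 (R=-0.5000) → pose (7.8645, -4.7111, 1.3798)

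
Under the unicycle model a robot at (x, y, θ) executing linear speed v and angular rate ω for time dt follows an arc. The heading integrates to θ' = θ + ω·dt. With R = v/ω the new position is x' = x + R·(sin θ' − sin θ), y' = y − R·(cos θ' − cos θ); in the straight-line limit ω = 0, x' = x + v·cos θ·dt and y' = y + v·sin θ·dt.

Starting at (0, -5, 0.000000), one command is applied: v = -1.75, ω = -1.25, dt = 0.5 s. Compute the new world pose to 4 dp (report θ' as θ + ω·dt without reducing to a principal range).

(-0.8191, -4.7353, -0.6250)

θ' = 0.0000 + -1.25·0.5 = -0.6250
R = v/ω = -1.75/-1.25 = 1.4000
x' = 0 + 1.4000·(sin -0.6250 − sin 0.0000) = -0.8191
y' = -5 − 1.4000·(cos -0.6250 − cos 0.0000) = -4.7353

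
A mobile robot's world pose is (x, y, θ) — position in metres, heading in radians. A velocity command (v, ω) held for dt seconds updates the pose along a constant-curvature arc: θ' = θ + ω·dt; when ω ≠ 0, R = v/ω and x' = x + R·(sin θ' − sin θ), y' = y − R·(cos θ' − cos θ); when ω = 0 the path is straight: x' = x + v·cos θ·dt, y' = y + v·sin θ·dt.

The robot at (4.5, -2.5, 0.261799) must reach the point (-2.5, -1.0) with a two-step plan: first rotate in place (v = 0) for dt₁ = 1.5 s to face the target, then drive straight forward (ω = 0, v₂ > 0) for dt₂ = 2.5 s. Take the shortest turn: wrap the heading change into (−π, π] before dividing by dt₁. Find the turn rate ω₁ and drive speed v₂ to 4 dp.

heading to target = atan2(-1−-2.5, -2.5−4.5) = 2.9305
Δθ = wrap(2.9305 − 0.2618) = 2.6687; ω₁ = Δθ/dt₁ = 1.7791
distance = √((-2.5−4.5)² + (-1−-2.5)²) = 7.1589; v₂ = distance/dt₂ = 2.8636

ω₁ = 1.7791, v₂ = 2.8636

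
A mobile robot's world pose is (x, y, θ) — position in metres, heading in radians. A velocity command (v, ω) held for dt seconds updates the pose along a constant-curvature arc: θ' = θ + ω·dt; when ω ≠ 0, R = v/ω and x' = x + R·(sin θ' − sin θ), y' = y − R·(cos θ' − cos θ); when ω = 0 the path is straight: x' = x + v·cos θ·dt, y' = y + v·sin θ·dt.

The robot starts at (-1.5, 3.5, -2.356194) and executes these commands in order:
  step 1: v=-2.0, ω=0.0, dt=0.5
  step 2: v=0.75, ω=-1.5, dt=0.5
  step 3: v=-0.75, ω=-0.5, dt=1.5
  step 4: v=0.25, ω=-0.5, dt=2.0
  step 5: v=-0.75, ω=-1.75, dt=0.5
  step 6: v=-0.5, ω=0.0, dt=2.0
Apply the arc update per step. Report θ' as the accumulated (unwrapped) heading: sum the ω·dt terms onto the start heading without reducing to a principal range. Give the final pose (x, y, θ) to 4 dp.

step 1: θ'=-2.3562 (straight) → pose (-0.7929, 4.2071, -2.3562)
step 2: θ'=-3.1062 (R=-0.5000) → pose (-1.1288, 4.0610, -3.1062)
step 3: θ'=-3.8562 (R=1.5000) → pose (-0.0927, 3.6949, -3.8562)
step 4: θ'=-4.8562 (R=-0.5000) → pose (-0.2599, 4.1443, -4.8562)
step 5: θ'=-5.7312 (R=0.4286) → pose (-0.4593, 3.8408, -5.7312)
step 6: θ'=-5.7312 (straight) → pose (-1.3108, 3.3164, -5.7312)

(-1.3108, 3.3164, -5.7312)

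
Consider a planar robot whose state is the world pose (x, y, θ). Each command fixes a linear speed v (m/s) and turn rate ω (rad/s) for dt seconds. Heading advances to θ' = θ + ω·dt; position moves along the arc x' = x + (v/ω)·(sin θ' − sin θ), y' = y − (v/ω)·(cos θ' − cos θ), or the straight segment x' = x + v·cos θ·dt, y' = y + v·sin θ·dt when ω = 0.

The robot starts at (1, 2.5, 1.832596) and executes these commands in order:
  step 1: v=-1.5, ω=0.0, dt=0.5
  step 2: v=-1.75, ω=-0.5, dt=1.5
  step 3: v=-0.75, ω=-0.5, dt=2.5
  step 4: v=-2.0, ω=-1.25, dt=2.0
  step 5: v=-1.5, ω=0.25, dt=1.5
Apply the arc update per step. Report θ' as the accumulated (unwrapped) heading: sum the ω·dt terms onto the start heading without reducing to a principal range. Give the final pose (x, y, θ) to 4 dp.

step 1: θ'=1.8326 (straight) → pose (1.1941, 1.7756, 1.8326)
step 2: θ'=1.0826 (R=3.5000) → pose (0.9045, -0.7719, 1.0826)
step 3: θ'=-0.1674 (R=1.5000) → pose (-0.6702, -1.5474, -0.1674)
step 4: θ'=-2.6674 (R=1.6000) → pose (-1.1342, 1.4537, -2.6674)
step 5: θ'=-2.2924 (R=-6.0000) → pose (0.6306, 2.8281, -2.2924)

(0.6306, 2.8281, -2.2924)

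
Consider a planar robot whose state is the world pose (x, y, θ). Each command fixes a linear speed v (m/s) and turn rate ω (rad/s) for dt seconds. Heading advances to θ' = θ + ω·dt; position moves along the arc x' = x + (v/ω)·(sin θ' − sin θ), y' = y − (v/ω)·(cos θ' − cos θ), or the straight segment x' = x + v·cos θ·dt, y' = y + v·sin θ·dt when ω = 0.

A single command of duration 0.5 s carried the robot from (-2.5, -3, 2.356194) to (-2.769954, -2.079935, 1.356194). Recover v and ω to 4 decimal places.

v = 2.0000, ω = -2.0000

Δθ = 1.356194 − 2.356194 = -1.000000
ω = Δθ/dt = -1.000000/0.5 = -2.0000
R = −Δy/(cos θ' − cos θ) = -1.0000
v = R·ω = -1.0000·-2.0000 = 2.0000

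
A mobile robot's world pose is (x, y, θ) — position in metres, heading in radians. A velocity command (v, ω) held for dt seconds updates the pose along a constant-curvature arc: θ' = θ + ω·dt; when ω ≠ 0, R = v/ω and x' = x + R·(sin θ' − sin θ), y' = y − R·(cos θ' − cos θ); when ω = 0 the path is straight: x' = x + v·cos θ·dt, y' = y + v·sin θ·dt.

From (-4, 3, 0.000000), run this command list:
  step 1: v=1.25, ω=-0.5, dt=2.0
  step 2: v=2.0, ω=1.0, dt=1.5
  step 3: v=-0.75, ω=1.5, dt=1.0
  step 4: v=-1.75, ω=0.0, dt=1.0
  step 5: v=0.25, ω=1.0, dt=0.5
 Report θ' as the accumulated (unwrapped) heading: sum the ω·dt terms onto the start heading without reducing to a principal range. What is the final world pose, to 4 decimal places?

step 1: θ'=-1.0000 (R=-2.5000) → pose (-1.8963, 1.8508, -1.0000)
step 2: θ'=0.5000 (R=2.0000) → pose (0.7455, 1.1762, 0.5000)
step 3: θ'=2.0000 (R=-0.5000) → pose (0.5305, 0.5293, 2.0000)
step 4: θ'=2.0000 (straight) → pose (1.2588, -1.0619, 2.0000)
step 5: θ'=2.5000 (R=0.2500) → pose (1.1811, -0.9657, 2.5000)

(1.1811, -0.9657, 2.5000)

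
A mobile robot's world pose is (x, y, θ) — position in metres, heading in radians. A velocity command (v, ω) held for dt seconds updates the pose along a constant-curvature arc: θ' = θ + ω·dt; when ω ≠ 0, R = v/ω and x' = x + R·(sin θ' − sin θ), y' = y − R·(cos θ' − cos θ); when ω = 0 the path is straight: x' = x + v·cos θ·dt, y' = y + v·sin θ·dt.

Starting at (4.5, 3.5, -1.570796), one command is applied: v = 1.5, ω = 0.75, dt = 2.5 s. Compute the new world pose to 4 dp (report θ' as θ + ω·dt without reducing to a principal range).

(7.0991, 1.5918, 0.3042)

θ' = -1.5708 + 0.75·2.5 = 0.3042
R = v/ω = 1.5/0.75 = 2.0000
x' = 4.5 + 2.0000·(sin 0.3042 − sin -1.5708) = 7.0991
y' = 3.5 − 2.0000·(cos 0.3042 − cos -1.5708) = 1.5918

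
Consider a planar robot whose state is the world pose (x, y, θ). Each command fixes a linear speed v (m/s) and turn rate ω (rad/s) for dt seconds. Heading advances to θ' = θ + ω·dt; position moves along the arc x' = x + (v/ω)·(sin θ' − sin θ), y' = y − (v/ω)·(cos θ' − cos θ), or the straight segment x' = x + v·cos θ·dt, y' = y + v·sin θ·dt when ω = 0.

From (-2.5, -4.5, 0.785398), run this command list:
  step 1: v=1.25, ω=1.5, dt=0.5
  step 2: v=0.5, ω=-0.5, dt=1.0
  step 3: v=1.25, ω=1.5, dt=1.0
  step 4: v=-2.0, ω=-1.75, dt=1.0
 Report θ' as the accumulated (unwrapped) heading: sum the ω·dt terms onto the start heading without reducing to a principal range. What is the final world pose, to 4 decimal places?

step 1: θ'=1.5354 (R=0.8333) → pose (-2.2564, -3.9402, 1.5354)
step 2: θ'=1.0354 (R=-1.0000) → pose (-2.1171, -3.4654, 1.0354)
step 3: θ'=2.5354 (R=0.8333) → pose (-2.3591, -2.3554, 2.5354)
step 4: θ'=0.7854 (R=1.1429) → pose (-2.2021, -4.1028, 0.7854)

(-2.2021, -4.1028, 0.7854)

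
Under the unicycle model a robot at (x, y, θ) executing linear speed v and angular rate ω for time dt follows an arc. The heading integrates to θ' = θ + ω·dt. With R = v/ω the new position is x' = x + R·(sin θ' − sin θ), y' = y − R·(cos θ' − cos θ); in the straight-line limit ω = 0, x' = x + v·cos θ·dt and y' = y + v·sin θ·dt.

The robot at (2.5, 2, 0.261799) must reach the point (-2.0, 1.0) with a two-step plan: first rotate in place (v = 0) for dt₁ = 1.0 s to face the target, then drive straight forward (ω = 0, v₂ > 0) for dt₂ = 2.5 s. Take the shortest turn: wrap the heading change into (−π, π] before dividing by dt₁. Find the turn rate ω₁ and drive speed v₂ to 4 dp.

ω₁ = 3.0985, v₂ = 1.8439

heading to target = atan2(1−2, -2−2.5) = -2.9229
Δθ = wrap(-2.9229 − 0.2618) = 3.0985; ω₁ = Δθ/dt₁ = 3.0985
distance = √((-2−2.5)² + (1−2)²) = 4.6098; v₂ = distance/dt₂ = 1.8439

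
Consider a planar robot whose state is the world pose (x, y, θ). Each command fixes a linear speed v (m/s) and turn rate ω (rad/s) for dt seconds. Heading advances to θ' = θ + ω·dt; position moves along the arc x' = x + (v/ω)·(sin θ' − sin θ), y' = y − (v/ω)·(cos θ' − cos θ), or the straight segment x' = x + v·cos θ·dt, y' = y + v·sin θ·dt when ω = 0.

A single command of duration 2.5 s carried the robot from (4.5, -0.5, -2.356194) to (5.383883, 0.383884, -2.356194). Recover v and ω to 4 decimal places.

Δθ = -2.356194 − -2.356194 = 0.000000
ω = Δθ/dt = 0.000000/2.5 = 0.0000
ω = 0 → v = (Δx·cos θ + Δy·sin θ)/dt = -0.5000

v = -0.5000, ω = 0.0000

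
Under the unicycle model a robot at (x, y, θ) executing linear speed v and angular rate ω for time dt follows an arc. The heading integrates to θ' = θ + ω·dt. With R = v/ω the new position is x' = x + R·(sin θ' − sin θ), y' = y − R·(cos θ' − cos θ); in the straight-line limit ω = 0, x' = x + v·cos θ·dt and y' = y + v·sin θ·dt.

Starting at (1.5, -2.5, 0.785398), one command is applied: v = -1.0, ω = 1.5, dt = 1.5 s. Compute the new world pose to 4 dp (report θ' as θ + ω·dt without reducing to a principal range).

(1.9007, -3.6343, 3.0354)

θ' = 0.7854 + 1.5·1.5 = 3.0354
R = v/ω = -1.0/1.5 = -0.6667
x' = 1.5 + -0.6667·(sin 3.0354 − sin 0.7854) = 1.9007
y' = -2.5 − -0.6667·(cos 3.0354 − cos 0.7854) = -3.6343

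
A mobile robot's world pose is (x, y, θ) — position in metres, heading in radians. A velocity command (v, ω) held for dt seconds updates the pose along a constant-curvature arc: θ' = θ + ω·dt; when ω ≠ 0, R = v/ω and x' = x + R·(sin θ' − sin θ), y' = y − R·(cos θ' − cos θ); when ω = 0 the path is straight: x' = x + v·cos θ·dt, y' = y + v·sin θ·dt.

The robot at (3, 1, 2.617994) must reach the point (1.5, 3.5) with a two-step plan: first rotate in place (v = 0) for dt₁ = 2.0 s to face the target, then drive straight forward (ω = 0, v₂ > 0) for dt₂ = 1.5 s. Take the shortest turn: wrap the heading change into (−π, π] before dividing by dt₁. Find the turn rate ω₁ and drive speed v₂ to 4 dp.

heading to target = atan2(3.5−1, 1.5−3) = 2.1112
Δθ = wrap(2.1112 − 2.6180) = -0.5068; ω₁ = Δθ/dt₁ = -0.2534
distance = √((1.5−3)² + (3.5−1)²) = 2.9155; v₂ = distance/dt₂ = 1.9437

ω₁ = -0.2534, v₂ = 1.9437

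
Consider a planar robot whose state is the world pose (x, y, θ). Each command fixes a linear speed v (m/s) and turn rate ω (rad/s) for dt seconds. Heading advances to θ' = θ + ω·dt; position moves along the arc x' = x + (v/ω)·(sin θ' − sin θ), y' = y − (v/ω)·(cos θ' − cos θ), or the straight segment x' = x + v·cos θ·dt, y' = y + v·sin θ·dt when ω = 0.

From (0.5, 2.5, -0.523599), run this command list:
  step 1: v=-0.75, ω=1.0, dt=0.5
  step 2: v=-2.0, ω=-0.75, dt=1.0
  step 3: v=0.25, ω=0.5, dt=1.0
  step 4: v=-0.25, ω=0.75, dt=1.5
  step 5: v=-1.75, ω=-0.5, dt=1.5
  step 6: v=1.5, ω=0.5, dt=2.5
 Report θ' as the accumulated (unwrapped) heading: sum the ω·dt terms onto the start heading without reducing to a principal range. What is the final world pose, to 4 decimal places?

(-1.4382, 4.2894, 1.3514)

step 1: θ'=-0.0236 (R=-0.7500) → pose (0.1427, 2.6003, -0.0236)
step 2: θ'=-0.7736 (R=2.6667) → pose (-1.6576, 3.3585, -0.7736)
step 3: θ'=-0.2736 (R=0.5000) → pose (-1.4434, 3.2348, -0.2736)
step 4: θ'=0.8514 (R=-0.3333) → pose (-1.7842, 3.1335, 0.8514)
step 5: θ'=0.1014 (R=3.5000) → pose (-4.0626, 1.9577, 0.1014)
step 6: θ'=1.3514 (R=3.0000) → pose (-1.4382, 4.2894, 1.3514)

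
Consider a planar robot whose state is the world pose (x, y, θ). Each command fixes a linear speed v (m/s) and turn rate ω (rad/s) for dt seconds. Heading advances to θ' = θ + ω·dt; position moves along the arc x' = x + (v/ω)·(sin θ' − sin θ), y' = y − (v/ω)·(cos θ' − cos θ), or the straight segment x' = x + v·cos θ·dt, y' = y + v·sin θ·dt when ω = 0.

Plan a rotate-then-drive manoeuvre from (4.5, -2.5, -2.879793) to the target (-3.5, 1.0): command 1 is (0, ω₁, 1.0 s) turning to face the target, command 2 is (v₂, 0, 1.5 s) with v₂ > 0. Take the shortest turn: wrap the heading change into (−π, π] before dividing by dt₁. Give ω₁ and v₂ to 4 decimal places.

ω₁ = -0.6742, v₂ = 5.8214

heading to target = atan2(1−-2.5, -3.5−4.5) = 2.7292
Δθ = wrap(2.7292 − -2.8798) = -0.6742; ω₁ = Δθ/dt₁ = -0.6742
distance = √((-3.5−4.5)² + (1−-2.5)²) = 8.7321; v₂ = distance/dt₂ = 5.8214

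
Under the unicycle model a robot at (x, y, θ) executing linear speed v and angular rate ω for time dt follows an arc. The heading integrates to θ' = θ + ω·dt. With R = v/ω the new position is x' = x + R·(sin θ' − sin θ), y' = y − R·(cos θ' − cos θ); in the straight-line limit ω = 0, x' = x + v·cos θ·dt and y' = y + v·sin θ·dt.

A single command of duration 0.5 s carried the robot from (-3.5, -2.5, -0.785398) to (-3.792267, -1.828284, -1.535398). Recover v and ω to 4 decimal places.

Δθ = -1.535398 − -0.785398 = -0.750000
ω = Δθ/dt = -0.750000/0.5 = -1.5000
R = −Δy/(cos θ' − cos θ) = 1.0000
v = R·ω = 1.0000·-1.5000 = -1.5000

v = -1.5000, ω = -1.5000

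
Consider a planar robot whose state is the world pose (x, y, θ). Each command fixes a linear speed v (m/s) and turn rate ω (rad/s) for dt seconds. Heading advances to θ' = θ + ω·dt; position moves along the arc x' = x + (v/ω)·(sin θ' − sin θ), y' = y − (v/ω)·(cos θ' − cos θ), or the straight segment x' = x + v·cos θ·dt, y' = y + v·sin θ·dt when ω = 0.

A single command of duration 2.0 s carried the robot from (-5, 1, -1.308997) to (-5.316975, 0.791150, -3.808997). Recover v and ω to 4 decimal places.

Δθ = -3.808997 − -1.308997 = -2.500000
ω = Δθ/dt = -2.500000/2.0 = -1.2500
R = Δx/(sin θ' − sin θ) = -0.2000
v = R·ω = -0.2000·-1.2500 = 0.2500

v = 0.2500, ω = -1.2500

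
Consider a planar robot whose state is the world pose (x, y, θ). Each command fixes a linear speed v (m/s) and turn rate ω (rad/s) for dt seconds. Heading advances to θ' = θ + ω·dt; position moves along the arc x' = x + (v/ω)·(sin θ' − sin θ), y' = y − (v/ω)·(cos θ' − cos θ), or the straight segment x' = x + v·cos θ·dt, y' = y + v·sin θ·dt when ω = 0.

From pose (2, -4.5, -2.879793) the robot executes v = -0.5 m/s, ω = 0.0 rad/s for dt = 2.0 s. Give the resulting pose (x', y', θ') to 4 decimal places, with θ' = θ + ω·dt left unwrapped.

(2.9659, -4.2412, -2.8798)

θ' = -2.8798 + 0.0·2.0 = -2.8798
ω = 0 → straight: x' = 2 + -0.5·cos(-2.8798)·2.0 = 2.9659
y' = -4.5 + -0.5·sin(-2.8798)·2.0 = -4.2412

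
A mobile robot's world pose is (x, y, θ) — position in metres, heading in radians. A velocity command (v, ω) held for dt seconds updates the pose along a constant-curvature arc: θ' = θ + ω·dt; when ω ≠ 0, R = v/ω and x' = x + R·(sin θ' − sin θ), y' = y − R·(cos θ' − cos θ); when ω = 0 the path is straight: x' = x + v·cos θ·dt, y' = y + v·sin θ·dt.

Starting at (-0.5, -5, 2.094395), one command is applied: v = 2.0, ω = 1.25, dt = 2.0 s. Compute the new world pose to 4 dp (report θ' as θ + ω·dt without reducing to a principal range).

θ' = 2.0944 + 1.25·2.0 = 4.5944
R = v/ω = 2.0/1.25 = 1.6000
x' = -0.5 + 1.6000·(sin 4.5944 − sin 2.0944) = -3.4745
y' = -5 − 1.6000·(cos 4.5944 − cos 2.0944) = -5.6116

(-3.4745, -5.6116, 4.5944)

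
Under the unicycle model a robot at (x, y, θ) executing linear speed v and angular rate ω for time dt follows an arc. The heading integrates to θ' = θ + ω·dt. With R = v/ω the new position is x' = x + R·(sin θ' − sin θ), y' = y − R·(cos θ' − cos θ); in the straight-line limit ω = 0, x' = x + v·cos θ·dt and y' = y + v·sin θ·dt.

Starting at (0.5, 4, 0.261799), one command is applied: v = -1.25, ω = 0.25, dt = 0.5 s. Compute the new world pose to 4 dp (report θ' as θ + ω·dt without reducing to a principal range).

(-0.0920, 3.8010, 0.3868)

θ' = 0.2618 + 0.25·0.5 = 0.3868
R = v/ω = -1.25/0.25 = -5.0000
x' = 0.5 + -5.0000·(sin 0.3868 − sin 0.2618) = -0.0920
y' = 4 − -5.0000·(cos 0.3868 − cos 0.2618) = 3.8010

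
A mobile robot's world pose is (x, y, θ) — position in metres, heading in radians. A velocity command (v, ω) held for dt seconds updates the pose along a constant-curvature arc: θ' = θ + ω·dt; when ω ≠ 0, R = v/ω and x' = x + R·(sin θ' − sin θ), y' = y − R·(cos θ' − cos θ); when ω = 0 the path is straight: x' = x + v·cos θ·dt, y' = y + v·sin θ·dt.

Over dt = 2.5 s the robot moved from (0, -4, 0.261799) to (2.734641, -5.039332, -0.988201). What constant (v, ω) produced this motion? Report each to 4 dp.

Δθ = -0.988201 − 0.261799 = -1.250000
ω = Δθ/dt = -1.250000/2.5 = -0.5000
R = Δx/(sin θ' − sin θ) = -2.5000
v = R·ω = -2.5000·-0.5000 = 1.2500

v = 1.2500, ω = -0.5000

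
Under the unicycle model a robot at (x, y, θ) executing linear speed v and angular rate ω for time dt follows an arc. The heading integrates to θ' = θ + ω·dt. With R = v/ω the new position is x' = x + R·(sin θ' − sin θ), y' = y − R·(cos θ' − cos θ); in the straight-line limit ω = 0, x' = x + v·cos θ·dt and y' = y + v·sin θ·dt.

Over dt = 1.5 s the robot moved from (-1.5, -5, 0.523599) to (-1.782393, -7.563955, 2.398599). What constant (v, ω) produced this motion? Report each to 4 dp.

v = -2.0000, ω = 1.2500

Δθ = 2.398599 − 0.523599 = 1.875000
ω = Δθ/dt = 1.875000/1.5 = 1.2500
R = −Δy/(cos θ' − cos θ) = -1.6000
v = R·ω = -1.6000·1.2500 = -2.0000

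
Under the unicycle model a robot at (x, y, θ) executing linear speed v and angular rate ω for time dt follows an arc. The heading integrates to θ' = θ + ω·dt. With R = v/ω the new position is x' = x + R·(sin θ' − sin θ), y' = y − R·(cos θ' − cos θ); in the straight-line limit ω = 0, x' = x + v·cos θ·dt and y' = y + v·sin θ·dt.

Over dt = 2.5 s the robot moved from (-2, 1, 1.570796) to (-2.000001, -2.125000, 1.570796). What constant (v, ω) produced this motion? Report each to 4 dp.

v = -1.2500, ω = 0.0000

Δθ = 1.570796 − 1.570796 = 0.000000
ω = Δθ/dt = 0.000000/2.5 = 0.0000
ω = 0 → v = (Δx·cos θ + Δy·sin θ)/dt = -1.2500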